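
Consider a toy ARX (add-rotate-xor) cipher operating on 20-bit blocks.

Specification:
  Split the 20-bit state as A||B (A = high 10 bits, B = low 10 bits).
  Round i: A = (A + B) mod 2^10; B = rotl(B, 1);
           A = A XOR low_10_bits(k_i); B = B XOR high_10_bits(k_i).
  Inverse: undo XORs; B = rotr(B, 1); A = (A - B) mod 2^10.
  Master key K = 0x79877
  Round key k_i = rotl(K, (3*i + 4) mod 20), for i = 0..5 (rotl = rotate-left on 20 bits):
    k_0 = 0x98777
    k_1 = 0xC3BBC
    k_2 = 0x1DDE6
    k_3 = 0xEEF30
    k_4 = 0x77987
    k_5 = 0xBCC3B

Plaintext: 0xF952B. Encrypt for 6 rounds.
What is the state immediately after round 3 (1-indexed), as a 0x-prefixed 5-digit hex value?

0x592B6

s_0 = plaintext = 0xF952B
s_1 = Round(s_0, k_0) = 0x99C37
s_2 = Round(s_1, k_1) = 0x48B60
s_3 = Round(s_2, k_2) = 0x592B6
s_4 = Round(s_3, k_3) = 0xCAAD6
s_5 = Round(s_4, k_4) = 0xE1C73
s_6 = Round(s_5, k_5) = 0xF0615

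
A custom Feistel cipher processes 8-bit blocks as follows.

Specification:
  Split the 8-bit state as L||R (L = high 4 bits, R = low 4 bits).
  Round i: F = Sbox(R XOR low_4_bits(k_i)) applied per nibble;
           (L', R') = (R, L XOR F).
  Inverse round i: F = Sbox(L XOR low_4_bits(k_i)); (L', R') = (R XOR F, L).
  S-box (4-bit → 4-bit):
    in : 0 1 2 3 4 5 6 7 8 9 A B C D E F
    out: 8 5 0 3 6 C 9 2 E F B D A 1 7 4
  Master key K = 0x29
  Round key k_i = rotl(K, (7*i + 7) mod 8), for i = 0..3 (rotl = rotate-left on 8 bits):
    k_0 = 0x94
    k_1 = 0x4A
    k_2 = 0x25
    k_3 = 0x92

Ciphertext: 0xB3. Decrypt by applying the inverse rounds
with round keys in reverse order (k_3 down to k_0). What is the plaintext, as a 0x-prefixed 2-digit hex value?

0x0B

s_0 = ciphertext = 0xB3
s_1 = InvRound(s_0, k_3) = 0xCB
s_2 = InvRound(s_1, k_2) = 0x4C
s_3 = InvRound(s_2, k_1) = 0xB4
s_4 = InvRound(s_3, k_0) = 0x0B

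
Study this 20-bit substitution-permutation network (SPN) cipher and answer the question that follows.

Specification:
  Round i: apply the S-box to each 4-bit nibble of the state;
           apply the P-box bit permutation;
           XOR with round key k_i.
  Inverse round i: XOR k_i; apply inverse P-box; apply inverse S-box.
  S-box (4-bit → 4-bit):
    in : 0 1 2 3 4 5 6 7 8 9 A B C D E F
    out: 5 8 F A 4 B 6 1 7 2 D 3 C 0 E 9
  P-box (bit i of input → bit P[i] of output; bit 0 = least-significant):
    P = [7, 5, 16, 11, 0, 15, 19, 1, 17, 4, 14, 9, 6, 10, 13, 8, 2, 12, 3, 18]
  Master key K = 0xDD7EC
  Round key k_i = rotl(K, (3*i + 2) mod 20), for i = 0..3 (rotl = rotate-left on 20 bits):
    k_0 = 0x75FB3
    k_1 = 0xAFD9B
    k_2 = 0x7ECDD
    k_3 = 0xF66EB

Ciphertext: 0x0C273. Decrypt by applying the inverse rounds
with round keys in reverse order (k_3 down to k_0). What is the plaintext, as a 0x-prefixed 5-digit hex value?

0xD35E7

s_0 = ciphertext = 0x0C273
s_1 = InvRound(s_0, k_3) = 0xC6B60
s_2 = InvRound(s_1, k_2) = 0x03588
s_3 = InvRound(s_2, k_1) = 0xDD821
s_4 = InvRound(s_3, k_0) = 0xD35E7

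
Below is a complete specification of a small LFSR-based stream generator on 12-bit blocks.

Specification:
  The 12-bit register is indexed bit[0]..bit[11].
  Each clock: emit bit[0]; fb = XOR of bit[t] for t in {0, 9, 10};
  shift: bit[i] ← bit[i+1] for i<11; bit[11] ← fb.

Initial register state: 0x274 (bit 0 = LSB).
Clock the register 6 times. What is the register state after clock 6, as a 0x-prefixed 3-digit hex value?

reg_0 = 0x274
clock 1: out=0, reg = 0x93A
clock 2: out=0, reg = 0x49D
clock 3: out=1, reg = 0x24E
clock 4: out=0, reg = 0x927
clock 5: out=1, reg = 0xC93
clock 6: out=1, reg = 0x649

0x649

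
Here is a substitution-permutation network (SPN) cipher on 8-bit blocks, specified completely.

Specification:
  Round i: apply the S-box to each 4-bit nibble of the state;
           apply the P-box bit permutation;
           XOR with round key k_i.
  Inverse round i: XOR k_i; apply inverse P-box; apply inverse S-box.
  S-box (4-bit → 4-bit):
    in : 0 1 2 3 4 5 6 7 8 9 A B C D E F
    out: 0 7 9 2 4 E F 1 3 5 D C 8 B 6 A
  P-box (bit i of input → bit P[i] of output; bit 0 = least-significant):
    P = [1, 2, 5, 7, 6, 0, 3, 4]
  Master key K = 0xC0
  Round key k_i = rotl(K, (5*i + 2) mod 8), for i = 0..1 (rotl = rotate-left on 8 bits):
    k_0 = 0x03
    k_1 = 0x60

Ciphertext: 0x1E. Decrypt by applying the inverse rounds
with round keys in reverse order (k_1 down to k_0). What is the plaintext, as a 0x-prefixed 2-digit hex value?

0x0A

s_0 = ciphertext = 0x1E
s_1 = InvRound(s_0, k_1) = 0xA1
s_2 = InvRound(s_1, k_0) = 0x0A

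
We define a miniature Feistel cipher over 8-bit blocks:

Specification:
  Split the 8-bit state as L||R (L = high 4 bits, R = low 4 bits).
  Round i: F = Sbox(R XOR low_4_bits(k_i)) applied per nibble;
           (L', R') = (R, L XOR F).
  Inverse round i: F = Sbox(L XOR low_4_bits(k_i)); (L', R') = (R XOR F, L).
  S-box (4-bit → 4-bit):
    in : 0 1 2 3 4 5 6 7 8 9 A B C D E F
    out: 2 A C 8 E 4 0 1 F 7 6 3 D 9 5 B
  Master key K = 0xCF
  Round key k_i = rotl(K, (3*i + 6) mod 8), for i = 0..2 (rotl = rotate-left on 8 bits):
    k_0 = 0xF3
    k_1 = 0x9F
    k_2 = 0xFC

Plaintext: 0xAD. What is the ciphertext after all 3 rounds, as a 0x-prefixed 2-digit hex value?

s_0 = plaintext = 0xAD
s_1 = Round(s_0, k_0) = 0xDF
s_2 = Round(s_1, k_1) = 0xFF
s_3 = Round(s_2, k_2) = 0xF7

0xF7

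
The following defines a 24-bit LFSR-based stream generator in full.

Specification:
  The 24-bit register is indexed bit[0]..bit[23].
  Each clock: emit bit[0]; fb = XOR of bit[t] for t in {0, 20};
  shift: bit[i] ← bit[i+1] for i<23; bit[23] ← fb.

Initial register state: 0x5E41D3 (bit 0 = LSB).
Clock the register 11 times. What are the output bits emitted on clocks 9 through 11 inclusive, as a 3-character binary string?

reg_0 = 0x5E41D3
clock 1: out=1, reg = 0x2F20E9
clock 2: out=1, reg = 0x979074
clock 3: out=0, reg = 0xCBC83A
clock 4: out=0, reg = 0x65E41D
clock 5: out=1, reg = 0xB2F20E
clock 6: out=0, reg = 0xD97907
clock 7: out=1, reg = 0x6CBC83
clock 8: out=1, reg = 0xB65E41
clock 9: out=1, reg = 0x5B2F20
clock 10: out=0, reg = 0xAD9790
clock 11: out=0, reg = 0x56CBC8

100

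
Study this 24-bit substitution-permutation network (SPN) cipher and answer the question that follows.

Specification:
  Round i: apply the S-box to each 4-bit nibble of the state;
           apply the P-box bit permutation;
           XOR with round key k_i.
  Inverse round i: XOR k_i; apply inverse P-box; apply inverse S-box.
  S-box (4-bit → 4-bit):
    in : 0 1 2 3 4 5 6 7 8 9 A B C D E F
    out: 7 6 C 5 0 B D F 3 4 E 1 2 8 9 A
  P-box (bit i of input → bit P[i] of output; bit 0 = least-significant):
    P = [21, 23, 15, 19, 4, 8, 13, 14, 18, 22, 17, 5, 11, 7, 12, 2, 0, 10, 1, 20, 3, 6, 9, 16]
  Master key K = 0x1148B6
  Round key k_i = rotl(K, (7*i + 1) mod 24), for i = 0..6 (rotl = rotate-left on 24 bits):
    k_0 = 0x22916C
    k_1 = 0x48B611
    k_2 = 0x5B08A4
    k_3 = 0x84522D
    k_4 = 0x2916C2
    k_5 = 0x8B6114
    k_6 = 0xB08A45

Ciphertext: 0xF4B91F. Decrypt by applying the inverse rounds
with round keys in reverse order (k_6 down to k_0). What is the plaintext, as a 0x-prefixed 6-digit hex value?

s_0 = ciphertext = 0xF4B91F
s_1 = InvRound(s_0, k_6) = 0x099804
s_2 = InvRound(s_1, k_5) = 0x443971
s_3 = InvRound(s_2, k_4) = 0x20850E
s_4 = InvRound(s_3, k_3) = 0x909EF0
s_5 = InvRound(s_4, k_2) = 0xAC21BA
s_6 = InvRound(s_5, k_1) = 0x3015C0
s_7 = InvRound(s_6, k_0) = 0xBFF249

0xBFF249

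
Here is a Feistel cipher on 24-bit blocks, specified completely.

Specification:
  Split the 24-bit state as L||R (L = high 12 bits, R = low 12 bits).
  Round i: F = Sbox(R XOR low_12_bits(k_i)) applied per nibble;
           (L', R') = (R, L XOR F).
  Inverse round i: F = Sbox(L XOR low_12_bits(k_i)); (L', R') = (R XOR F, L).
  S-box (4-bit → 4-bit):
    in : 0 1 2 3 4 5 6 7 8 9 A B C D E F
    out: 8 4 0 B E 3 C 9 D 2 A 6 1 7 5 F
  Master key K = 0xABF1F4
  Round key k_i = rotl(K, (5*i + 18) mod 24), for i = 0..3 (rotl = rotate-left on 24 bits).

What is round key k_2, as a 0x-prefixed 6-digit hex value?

0xBF1F4A

K = 0xABF1F4
k_0 = rotl(K, (5*0+18) mod 24) = rotl(K, 18) = 0xD2AFC7
k_1 = rotl(K, (5*1+18) mod 24) = rotl(K, 23) = 0x55F8FA
k_2 = rotl(K, (5*2+18) mod 24) = rotl(K, 4) = 0xBF1F4A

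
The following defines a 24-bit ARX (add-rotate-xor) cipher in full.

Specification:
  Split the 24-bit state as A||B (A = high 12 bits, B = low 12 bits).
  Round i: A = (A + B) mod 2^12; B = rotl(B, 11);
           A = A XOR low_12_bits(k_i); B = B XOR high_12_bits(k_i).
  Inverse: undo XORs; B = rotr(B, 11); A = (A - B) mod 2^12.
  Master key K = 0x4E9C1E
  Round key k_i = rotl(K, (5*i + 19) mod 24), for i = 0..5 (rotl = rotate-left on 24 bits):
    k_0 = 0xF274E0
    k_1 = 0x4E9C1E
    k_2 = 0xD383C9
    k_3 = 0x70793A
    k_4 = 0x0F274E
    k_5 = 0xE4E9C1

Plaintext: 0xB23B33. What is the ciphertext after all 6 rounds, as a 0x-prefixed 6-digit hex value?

0x7EA40A

s_0 = plaintext = 0xB23B33
s_1 = Round(s_0, k_0) = 0x2B62BE
s_2 = Round(s_1, k_1) = 0x96A5B6
s_3 = Round(s_2, k_2) = 0xCE9FE3
s_4 = Round(s_3, k_3) = 0x5F68F6
s_5 = Round(s_4, k_4) = 0x9A2489
s_6 = Round(s_5, k_5) = 0x7EA40A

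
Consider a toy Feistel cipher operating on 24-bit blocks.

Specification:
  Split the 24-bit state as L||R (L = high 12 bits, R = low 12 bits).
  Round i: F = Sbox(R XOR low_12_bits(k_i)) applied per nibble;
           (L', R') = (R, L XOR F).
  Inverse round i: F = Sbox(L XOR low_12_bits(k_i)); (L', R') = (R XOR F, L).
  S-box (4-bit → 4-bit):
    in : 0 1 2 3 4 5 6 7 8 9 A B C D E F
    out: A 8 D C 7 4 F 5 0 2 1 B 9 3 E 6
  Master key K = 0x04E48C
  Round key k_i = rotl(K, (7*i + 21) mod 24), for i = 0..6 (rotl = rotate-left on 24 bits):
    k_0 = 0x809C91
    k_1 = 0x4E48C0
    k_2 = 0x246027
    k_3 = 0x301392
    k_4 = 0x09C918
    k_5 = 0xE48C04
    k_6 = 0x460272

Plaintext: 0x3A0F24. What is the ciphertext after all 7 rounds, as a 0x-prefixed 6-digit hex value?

s_0 = plaintext = 0x3A0F24
s_1 = Round(s_0, k_0) = 0xF24F14
s_2 = Round(s_1, k_1) = 0xF14A13
s_3 = Round(s_2, k_2) = 0xA13ED3
s_4 = Round(s_3, k_3) = 0xED396B
s_5 = Round(s_4, k_4) = 0x96B48F
s_6 = Round(s_5, k_5) = 0x48F960
s_7 = Round(s_6, k_6) = 0x960F02

0x960F02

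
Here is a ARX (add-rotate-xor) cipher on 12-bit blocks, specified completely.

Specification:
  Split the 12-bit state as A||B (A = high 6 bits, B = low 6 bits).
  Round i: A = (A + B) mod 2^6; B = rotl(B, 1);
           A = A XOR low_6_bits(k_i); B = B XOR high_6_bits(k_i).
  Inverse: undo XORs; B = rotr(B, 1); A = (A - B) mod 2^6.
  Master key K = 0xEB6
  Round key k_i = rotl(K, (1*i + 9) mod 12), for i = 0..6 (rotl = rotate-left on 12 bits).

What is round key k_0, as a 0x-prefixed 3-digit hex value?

0xDD6

K = 0xEB6
k_0 = rotl(K, (1*0+9) mod 12) = rotl(K, 9) = 0xDD6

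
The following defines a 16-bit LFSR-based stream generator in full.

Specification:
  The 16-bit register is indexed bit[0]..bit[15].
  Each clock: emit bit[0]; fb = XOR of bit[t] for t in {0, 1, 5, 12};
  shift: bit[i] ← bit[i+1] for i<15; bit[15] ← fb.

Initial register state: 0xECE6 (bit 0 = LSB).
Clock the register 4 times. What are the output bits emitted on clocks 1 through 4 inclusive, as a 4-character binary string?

reg_0 = 0xECE6
clock 1: out=0, reg = 0x7673
clock 2: out=1, reg = 0x3B39
clock 3: out=1, reg = 0x9D9C
clock 4: out=0, reg = 0xCECE

0110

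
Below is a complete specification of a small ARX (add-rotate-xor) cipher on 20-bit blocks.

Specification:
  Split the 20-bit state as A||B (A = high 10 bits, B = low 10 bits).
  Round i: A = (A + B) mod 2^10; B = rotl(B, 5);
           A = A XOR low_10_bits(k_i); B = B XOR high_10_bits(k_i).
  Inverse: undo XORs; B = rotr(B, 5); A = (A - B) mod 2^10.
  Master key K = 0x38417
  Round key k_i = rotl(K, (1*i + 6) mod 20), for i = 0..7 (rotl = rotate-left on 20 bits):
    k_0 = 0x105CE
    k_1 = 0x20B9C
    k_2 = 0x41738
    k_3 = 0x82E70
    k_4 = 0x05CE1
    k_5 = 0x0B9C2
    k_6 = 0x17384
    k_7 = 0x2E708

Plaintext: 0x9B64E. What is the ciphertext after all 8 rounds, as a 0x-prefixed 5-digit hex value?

0xB19B8

s_0 = plaintext = 0x9B64E
s_1 = Round(s_0, k_0) = 0x5D593
s_2 = Round(s_1, k_1) = 0x252EE
s_3 = Round(s_2, k_2) = 0x2E8D2
s_4 = Round(s_3, k_3) = 0xFF04D
s_5 = Round(s_4, k_4) = 0x2A1B5
s_6 = Round(s_5, k_5) = 0xE7E83
s_7 = Round(s_6, k_6) = 0x69828
s_8 = Round(s_7, k_7) = 0xB19B8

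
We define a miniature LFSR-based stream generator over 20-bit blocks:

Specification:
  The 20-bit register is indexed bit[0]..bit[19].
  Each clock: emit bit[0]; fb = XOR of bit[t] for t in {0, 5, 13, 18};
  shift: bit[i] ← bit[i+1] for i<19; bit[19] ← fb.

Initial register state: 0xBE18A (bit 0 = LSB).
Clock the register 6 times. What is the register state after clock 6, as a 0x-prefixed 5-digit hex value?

reg_0 = 0xBE18A
clock 1: out=0, reg = 0xDF0C5
clock 2: out=1, reg = 0xEF862
clock 3: out=0, reg = 0xF7C31
clock 4: out=1, reg = 0x7BE18
clock 5: out=0, reg = 0x3DF0C
clock 6: out=0, reg = 0x1EF86

0x1EF86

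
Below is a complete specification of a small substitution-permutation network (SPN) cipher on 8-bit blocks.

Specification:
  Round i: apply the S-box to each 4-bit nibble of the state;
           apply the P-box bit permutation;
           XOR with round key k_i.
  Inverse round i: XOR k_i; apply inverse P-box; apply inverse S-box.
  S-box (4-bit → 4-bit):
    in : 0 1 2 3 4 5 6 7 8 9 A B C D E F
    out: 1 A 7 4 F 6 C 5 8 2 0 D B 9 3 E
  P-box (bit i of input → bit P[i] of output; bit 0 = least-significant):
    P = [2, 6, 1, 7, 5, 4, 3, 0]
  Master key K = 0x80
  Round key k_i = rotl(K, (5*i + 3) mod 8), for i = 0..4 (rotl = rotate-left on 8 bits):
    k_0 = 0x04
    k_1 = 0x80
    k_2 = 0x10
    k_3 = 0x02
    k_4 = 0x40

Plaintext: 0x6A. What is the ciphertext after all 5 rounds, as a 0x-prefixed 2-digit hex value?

s_0 = plaintext = 0x6A
s_1 = Round(s_0, k_0) = 0x0D
s_2 = Round(s_1, k_1) = 0x24
s_3 = Round(s_2, k_2) = 0xEE
s_4 = Round(s_3, k_3) = 0x76
s_5 = Round(s_4, k_4) = 0xEA

0xEA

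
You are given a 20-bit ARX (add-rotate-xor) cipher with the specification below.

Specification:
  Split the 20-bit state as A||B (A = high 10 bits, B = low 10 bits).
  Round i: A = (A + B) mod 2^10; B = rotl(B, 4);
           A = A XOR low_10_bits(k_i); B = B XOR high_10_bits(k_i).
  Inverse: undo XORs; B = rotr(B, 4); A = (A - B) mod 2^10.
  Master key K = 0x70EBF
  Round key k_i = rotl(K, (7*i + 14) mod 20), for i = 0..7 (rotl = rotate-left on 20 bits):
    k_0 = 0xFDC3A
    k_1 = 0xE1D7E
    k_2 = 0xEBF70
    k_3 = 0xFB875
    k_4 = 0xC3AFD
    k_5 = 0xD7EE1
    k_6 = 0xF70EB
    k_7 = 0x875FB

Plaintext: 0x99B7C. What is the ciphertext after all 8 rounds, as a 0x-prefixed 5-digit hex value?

0x2EE5F

s_0 = plaintext = 0x99B7C
s_1 = Round(s_0, k_0) = 0x7603A
s_2 = Round(s_1, k_1) = 0xDB027
s_3 = Round(s_2, k_2) = 0x38DDF
s_4 = Round(s_3, k_3) = 0xADE19
s_5 = Round(s_4, k_4) = 0x8B696
s_6 = Round(s_5, k_5) = 0x88A35
s_7 = Round(s_6, k_6) = 0x2F084
s_8 = Round(s_7, k_7) = 0x2EE5F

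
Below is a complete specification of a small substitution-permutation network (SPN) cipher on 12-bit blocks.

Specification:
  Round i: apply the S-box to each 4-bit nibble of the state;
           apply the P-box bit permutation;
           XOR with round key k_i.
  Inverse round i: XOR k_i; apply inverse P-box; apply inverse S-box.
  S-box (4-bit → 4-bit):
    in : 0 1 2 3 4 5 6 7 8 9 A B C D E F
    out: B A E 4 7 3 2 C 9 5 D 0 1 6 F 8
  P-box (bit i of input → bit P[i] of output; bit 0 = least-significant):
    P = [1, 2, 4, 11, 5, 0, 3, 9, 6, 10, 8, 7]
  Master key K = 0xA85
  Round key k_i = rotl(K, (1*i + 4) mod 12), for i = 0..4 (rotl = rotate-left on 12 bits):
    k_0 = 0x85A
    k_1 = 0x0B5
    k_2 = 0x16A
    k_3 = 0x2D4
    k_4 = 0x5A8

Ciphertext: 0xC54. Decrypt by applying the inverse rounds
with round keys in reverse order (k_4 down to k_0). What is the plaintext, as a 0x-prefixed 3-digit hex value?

0x99A

s_0 = ciphertext = 0xC54
s_1 = InvRound(s_0, k_4) = 0xA92
s_2 = InvRound(s_1, k_3) = 0xCB0
s_3 = InvRound(s_2, k_2) = 0xE3A
s_4 = InvRound(s_3, k_1) = 0x120
s_5 = InvRound(s_4, k_0) = 0x99A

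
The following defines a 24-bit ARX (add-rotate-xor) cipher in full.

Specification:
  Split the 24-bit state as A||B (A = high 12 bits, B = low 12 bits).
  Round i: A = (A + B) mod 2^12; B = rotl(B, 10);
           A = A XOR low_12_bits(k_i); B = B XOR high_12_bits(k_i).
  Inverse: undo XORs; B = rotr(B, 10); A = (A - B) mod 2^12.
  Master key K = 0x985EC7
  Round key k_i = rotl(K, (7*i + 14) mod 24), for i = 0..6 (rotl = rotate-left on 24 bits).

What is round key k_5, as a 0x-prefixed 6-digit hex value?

K = 0x985EC7
k_0 = rotl(K, (7*0+14) mod 24) = rotl(K, 14) = 0xB1E617
k_1 = rotl(K, (7*1+14) mod 24) = rotl(K, 21) = 0xF30BD8
k_2 = rotl(K, (7*2+14) mod 24) = rotl(K, 4) = 0x85EC79
k_3 = rotl(K, (7*3+14) mod 24) = rotl(K, 11) = 0xF63CC2
k_4 = rotl(K, (7*4+14) mod 24) = rotl(K, 18) = 0x1E617B
k_5 = rotl(K, (7*5+14) mod 24) = rotl(K, 1) = 0x30BD8F

0x30BD8F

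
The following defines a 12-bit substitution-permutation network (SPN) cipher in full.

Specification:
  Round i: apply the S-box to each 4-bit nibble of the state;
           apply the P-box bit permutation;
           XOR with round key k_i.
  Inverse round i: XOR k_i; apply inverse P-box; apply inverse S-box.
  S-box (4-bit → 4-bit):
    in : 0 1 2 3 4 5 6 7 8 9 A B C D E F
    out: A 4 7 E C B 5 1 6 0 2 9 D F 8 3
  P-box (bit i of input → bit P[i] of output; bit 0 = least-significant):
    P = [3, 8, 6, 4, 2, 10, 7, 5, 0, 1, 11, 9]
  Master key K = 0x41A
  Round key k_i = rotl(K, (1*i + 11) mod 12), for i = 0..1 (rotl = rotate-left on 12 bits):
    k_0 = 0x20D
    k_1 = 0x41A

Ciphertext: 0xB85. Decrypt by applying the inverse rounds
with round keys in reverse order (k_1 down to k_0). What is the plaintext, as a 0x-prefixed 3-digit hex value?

s_0 = ciphertext = 0xB85
s_1 = InvRound(s_0, k_1) = 0xD25
s_2 = InvRound(s_1, k_0) = 0x40F

0x40F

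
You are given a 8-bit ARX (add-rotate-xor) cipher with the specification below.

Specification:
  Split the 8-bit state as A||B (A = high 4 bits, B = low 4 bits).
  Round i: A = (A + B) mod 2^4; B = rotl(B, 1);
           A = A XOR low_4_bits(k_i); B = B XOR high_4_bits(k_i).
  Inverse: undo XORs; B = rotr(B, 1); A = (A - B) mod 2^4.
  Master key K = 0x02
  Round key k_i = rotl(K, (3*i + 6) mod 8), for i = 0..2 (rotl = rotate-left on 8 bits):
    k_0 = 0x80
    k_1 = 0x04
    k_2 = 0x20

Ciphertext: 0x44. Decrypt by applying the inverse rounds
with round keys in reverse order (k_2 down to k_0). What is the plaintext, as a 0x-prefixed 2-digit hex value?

s_0 = ciphertext = 0x44
s_1 = InvRound(s_0, k_2) = 0x13
s_2 = InvRound(s_1, k_1) = 0xC9
s_3 = InvRound(s_2, k_0) = 0x48

0x48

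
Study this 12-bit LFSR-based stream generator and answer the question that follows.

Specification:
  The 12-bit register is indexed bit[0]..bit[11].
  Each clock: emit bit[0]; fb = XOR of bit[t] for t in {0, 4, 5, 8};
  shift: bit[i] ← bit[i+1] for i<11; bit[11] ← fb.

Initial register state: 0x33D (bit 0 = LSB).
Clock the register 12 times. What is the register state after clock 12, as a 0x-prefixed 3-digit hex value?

0x854

reg_0 = 0x33D
clock 1: out=1, reg = 0x19E
clock 2: out=0, reg = 0x0CF
clock 3: out=1, reg = 0x867
clock 4: out=1, reg = 0x433
clock 5: out=1, reg = 0xA19
clock 6: out=1, reg = 0x50C
clock 7: out=0, reg = 0xA86
clock 8: out=0, reg = 0x543
clock 9: out=1, reg = 0x2A1
clock 10: out=1, reg = 0x150
clock 11: out=0, reg = 0x0A8
clock 12: out=0, reg = 0x854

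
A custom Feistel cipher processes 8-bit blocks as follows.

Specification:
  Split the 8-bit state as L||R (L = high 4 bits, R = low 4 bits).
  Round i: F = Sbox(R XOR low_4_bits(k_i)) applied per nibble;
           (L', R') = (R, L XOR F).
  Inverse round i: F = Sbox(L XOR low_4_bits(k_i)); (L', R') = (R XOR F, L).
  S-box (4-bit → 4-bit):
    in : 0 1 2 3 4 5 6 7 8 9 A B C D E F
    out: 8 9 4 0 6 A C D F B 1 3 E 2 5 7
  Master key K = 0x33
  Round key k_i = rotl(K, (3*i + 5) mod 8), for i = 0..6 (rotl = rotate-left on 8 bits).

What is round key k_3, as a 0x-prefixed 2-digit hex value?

0xCC

K = 0x33
k_0 = rotl(K, (3*0+5) mod 8) = rotl(K, 5) = 0x66
k_1 = rotl(K, (3*1+5) mod 8) = rotl(K, 0) = 0x33
k_2 = rotl(K, (3*2+5) mod 8) = rotl(K, 3) = 0x99
k_3 = rotl(K, (3*3+5) mod 8) = rotl(K, 6) = 0xCC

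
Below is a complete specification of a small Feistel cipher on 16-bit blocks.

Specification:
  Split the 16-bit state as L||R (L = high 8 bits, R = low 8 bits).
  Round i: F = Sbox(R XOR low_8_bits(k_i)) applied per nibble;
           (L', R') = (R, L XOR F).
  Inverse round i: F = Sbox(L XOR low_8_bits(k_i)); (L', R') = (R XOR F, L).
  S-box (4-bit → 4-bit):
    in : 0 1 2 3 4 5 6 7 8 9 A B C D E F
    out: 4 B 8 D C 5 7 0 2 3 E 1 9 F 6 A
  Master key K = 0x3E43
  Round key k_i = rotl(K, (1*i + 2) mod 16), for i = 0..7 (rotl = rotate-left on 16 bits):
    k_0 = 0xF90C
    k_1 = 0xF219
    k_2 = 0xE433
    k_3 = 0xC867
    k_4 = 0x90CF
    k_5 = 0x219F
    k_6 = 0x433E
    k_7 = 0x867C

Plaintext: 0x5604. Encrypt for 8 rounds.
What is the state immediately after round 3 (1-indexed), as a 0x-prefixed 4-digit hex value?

0x4B16

s_0 = plaintext = 0x5604
s_1 = Round(s_0, k_0) = 0x0414
s_2 = Round(s_1, k_1) = 0x144B
s_3 = Round(s_2, k_2) = 0x4B16
s_4 = Round(s_3, k_3) = 0x1640
s_5 = Round(s_4, k_4) = 0x403C
s_6 = Round(s_5, k_5) = 0x3CAD
s_7 = Round(s_6, k_6) = 0xAD01
s_8 = Round(s_7, k_7) = 0x01A2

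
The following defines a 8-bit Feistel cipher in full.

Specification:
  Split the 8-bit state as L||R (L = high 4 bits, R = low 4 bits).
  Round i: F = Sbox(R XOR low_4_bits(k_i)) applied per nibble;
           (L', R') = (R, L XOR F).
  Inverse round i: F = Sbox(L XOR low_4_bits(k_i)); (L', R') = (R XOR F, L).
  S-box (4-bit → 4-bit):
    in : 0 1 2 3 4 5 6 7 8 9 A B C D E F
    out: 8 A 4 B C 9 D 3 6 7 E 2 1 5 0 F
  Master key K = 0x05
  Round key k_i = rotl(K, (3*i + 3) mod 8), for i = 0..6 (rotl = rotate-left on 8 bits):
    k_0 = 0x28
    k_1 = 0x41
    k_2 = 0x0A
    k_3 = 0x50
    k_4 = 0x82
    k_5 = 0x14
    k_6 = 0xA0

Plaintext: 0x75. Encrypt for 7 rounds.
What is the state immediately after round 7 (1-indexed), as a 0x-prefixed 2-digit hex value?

s_0 = plaintext = 0x75
s_1 = Round(s_0, k_0) = 0x52
s_2 = Round(s_1, k_1) = 0x2E
s_3 = Round(s_2, k_2) = 0xEE
s_4 = Round(s_3, k_3) = 0xEE
s_5 = Round(s_4, k_4) = 0xEF
s_6 = Round(s_5, k_5) = 0xFC
s_7 = Round(s_6, k_6) = 0xCE

0xCE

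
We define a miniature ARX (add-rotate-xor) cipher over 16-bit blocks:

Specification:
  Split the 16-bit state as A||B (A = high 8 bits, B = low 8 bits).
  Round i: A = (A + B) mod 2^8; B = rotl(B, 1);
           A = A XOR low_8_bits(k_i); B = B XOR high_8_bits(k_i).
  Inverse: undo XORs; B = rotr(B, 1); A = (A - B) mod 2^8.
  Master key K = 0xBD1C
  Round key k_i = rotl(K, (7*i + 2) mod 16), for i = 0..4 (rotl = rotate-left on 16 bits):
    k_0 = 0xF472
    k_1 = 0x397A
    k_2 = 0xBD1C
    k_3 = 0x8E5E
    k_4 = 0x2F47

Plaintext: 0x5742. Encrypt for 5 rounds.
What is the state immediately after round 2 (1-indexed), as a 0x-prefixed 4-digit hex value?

s_0 = plaintext = 0x5742
s_1 = Round(s_0, k_0) = 0xEB70
s_2 = Round(s_1, k_1) = 0x21D9
s_3 = Round(s_2, k_2) = 0xE60E
s_4 = Round(s_3, k_3) = 0xAA92
s_5 = Round(s_4, k_4) = 0x7B0A

0x21D9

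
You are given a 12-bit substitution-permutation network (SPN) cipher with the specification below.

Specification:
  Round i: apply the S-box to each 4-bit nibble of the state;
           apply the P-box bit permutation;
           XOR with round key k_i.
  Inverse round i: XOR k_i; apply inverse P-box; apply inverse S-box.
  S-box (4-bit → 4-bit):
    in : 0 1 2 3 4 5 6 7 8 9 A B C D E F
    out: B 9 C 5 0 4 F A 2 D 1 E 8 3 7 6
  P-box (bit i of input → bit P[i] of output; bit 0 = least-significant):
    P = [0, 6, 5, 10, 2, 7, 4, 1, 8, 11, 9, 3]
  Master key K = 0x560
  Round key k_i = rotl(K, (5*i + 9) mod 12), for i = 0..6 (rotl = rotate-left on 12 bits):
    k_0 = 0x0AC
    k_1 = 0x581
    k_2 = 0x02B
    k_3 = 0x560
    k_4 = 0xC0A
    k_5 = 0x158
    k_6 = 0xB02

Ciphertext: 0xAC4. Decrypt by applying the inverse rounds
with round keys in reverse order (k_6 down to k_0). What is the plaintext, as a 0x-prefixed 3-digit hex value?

s_0 = ciphertext = 0xAC4
s_1 = InvRound(s_0, k_6) = 0xA08
s_2 = InvRound(s_1, k_5) = 0xE58
s_3 = InvRound(s_2, k_4) = 0x528
s_4 = InvRound(s_3, k_3) = 0xC48
s_5 = InvRound(s_4, k_2) = 0x8C6
s_6 = InvRound(s_5, k_1) = 0xD10
s_7 = InvRound(s_6, k_0) = 0x0E2

0x0E2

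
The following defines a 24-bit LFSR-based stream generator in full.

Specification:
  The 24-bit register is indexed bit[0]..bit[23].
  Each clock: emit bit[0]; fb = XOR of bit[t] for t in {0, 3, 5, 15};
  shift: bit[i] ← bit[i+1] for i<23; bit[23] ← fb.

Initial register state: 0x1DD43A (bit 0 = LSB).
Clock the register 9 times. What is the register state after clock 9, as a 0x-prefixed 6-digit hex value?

reg_0 = 0x1DD43A
clock 1: out=0, reg = 0x8EEA1D
clock 2: out=1, reg = 0xC7750E
clock 3: out=0, reg = 0xE3BA87
clock 4: out=1, reg = 0x71DD43
clock 5: out=1, reg = 0x38EEA1
clock 6: out=1, reg = 0x9C7750
clock 7: out=0, reg = 0x4E3BA8
clock 8: out=0, reg = 0x271DD4
clock 9: out=0, reg = 0x138EEA

0x138EEA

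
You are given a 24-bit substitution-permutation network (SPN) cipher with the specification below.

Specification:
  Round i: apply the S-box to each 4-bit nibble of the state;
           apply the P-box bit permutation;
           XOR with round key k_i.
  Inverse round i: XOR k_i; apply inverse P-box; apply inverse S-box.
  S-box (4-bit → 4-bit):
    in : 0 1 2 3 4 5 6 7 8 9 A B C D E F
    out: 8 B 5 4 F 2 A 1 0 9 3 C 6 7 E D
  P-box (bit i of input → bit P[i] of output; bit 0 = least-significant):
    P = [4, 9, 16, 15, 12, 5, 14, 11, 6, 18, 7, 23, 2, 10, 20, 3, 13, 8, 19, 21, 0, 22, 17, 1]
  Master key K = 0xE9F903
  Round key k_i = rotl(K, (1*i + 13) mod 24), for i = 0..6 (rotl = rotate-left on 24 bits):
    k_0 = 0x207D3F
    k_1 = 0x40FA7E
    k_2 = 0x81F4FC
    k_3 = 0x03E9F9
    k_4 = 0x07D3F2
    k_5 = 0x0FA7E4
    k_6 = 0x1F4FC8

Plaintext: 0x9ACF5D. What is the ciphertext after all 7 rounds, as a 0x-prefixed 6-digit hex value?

s_0 = plaintext = 0x9ACF5D
s_1 = Round(s_0, k_0) = 0xB15ACC
s_2 = Round(s_1, k_1) = 0x679D1C
s_3 = Round(s_2, k_2) = 0xC4CE12
s_4 = Round(s_3, k_3) = 0xFCD449
s_5 = Round(s_4, k_4) = 0x990E05
s_6 = Round(s_5, k_5) = 0xAB8D6F
s_7 = Round(s_6, k_6) = 0x72C739

0x72C739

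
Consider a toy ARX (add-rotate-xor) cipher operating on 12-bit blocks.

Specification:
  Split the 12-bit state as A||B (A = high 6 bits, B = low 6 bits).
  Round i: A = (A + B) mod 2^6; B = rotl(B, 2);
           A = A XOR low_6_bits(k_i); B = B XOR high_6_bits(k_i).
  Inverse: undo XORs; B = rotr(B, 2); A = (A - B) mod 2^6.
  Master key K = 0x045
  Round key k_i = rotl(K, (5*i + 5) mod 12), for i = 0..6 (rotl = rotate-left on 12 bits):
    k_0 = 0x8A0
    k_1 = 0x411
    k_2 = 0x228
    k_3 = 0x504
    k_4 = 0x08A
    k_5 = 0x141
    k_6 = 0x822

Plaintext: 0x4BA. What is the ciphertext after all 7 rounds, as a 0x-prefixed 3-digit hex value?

s_0 = plaintext = 0x4BA
s_1 = Round(s_0, k_0) = 0xB09
s_2 = Round(s_1, k_1) = 0x934
s_3 = Round(s_2, k_2) = 0xC1B
s_4 = Round(s_3, k_3) = 0x3F9
s_5 = Round(s_4, k_4) = 0x0A5
s_6 = Round(s_5, k_5) = 0x993
s_7 = Round(s_6, k_6) = 0x6ED

0x6ED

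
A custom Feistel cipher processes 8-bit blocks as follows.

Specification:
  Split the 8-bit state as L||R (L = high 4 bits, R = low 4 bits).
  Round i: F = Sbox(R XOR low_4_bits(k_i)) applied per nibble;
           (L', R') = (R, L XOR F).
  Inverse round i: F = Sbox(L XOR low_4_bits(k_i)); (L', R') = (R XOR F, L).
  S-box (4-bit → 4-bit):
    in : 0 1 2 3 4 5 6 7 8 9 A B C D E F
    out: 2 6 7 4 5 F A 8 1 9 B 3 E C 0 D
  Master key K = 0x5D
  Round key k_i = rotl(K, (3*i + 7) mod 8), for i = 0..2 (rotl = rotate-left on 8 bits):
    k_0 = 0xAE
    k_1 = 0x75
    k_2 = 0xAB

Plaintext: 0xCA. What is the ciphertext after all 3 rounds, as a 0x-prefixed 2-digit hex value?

0x44

s_0 = plaintext = 0xCA
s_1 = Round(s_0, k_0) = 0xA9
s_2 = Round(s_1, k_1) = 0x94
s_3 = Round(s_2, k_2) = 0x44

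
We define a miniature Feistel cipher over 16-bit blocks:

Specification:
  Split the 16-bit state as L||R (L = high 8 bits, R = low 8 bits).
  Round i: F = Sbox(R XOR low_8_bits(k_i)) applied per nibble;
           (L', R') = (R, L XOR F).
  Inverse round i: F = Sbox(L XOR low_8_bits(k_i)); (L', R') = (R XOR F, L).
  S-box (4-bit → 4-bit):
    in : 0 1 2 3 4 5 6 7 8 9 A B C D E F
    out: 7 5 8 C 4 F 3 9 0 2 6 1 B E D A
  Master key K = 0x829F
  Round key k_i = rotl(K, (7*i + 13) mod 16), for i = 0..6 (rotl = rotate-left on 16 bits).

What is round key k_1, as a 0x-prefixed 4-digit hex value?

K = 0x829F
k_0 = rotl(K, (7*0+13) mod 16) = rotl(K, 13) = 0xF053
k_1 = rotl(K, (7*1+13) mod 16) = rotl(K, 4) = 0x29F8

0x29F8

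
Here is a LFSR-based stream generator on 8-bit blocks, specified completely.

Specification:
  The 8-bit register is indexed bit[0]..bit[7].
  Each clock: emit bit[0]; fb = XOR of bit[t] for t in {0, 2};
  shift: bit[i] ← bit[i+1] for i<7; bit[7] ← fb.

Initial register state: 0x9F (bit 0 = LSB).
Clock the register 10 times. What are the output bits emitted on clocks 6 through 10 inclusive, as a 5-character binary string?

00100

reg_0 = 0x9F
clock 1: out=1, reg = 0x4F
clock 2: out=1, reg = 0x27
clock 3: out=1, reg = 0x13
clock 4: out=1, reg = 0x89
clock 5: out=1, reg = 0xC4
clock 6: out=0, reg = 0xE2
clock 7: out=0, reg = 0x71
clock 8: out=1, reg = 0xB8
clock 9: out=0, reg = 0x5C
clock 10: out=0, reg = 0xAE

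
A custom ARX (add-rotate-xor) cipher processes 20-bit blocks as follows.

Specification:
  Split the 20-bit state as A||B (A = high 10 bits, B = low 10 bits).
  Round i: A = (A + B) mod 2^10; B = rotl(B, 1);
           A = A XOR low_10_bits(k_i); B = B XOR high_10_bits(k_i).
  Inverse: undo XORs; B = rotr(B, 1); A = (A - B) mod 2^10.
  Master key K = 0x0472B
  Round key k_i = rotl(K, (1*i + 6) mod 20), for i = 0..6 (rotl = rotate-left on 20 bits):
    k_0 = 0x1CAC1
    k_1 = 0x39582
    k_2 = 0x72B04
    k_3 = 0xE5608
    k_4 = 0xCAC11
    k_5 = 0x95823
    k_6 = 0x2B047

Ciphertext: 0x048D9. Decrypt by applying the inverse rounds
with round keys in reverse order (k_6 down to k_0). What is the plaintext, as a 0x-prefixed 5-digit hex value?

s_0 = ciphertext = 0x048D9
s_1 = InvRound(s_0, k_6) = 0x86E3A
s_2 = InvRound(s_1, k_5) = 0x80836
s_3 = InvRound(s_2, k_4) = 0xA178E
s_4 = InvRound(s_3, k_3) = 0xA020D
s_5 = InvRound(s_4, k_2) = 0x687E3
s_6 = InvRound(s_5, k_1) = 0xA8183
s_7 = InvRound(s_6, k_0) = 0x5A6F8

0x5A6F8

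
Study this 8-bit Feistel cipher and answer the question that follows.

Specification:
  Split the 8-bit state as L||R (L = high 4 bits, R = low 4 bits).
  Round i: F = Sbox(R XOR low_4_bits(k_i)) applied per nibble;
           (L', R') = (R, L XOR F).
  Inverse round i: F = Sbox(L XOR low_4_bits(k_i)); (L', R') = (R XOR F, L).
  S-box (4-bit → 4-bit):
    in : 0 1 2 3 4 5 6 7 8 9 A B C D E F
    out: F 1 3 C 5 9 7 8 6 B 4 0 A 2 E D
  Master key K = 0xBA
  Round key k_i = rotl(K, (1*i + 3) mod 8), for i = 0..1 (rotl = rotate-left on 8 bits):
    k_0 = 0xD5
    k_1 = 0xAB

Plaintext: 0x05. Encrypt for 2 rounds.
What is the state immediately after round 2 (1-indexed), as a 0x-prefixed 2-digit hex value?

s_0 = plaintext = 0x05
s_1 = Round(s_0, k_0) = 0x5F
s_2 = Round(s_1, k_1) = 0xF0

0xF0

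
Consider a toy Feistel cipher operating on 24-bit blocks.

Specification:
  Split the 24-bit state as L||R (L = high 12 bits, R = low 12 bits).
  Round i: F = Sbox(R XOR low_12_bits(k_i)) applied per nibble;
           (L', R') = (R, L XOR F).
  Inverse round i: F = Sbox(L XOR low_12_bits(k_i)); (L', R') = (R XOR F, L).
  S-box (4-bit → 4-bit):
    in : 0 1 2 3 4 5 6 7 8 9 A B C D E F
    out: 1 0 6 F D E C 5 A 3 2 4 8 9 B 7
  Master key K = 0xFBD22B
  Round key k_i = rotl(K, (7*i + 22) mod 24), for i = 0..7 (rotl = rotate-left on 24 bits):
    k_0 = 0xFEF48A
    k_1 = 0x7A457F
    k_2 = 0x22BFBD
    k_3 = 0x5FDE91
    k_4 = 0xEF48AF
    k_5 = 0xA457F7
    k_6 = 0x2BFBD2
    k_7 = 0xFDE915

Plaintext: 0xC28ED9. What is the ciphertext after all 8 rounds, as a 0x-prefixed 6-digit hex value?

0x64EB10

s_0 = plaintext = 0xC28ED9
s_1 = Round(s_0, k_0) = 0xED9EC7
s_2 = Round(s_1, k_1) = 0xEC7A93
s_3 = Round(s_2, k_2) = 0xA930AC
s_4 = Round(s_3, k_3) = 0x0AC16A
s_5 = Round(s_4, k_4) = 0x16A322
s_6 = Round(s_5, k_5) = 0x322CF4
s_7 = Round(s_6, k_6) = 0xCF464E
s_8 = Round(s_7, k_7) = 0x64EB10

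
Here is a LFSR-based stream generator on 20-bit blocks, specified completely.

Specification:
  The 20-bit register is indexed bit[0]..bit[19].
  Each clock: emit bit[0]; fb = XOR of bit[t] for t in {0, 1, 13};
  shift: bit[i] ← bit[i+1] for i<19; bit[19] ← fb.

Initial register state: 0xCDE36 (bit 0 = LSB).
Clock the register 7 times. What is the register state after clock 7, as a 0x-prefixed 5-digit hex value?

0x979BC

reg_0 = 0xCDE36
clock 1: out=0, reg = 0xE6F1B
clock 2: out=1, reg = 0xF378D
clock 3: out=1, reg = 0x79BC6
clock 4: out=0, reg = 0xBCDE3
clock 5: out=1, reg = 0x5E6F1
clock 6: out=1, reg = 0x2F378
clock 7: out=0, reg = 0x979BC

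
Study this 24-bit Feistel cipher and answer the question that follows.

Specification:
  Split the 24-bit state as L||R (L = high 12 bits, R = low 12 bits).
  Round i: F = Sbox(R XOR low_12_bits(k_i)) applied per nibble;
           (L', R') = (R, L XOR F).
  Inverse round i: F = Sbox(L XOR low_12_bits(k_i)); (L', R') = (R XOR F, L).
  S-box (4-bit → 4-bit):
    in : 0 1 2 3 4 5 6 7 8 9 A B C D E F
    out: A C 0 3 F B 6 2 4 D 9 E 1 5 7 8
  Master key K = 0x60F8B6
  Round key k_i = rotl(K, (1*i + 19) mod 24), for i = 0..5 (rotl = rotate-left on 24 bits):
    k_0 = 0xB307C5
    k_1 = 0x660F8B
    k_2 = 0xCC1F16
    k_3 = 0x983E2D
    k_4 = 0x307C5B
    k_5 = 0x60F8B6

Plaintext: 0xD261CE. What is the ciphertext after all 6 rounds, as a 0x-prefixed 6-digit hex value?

s_0 = plaintext = 0xD261CE
s_1 = Round(s_0, k_0) = 0x1CEB88
s_2 = Round(s_1, k_1) = 0xB88E6D
s_3 = Round(s_2, k_2) = 0xE6D7A6
s_4 = Round(s_3, k_3) = 0x7A6323
s_5 = Round(s_4, k_4) = 0x323F82
s_6 = Round(s_5, k_5) = 0xF8211C

0xF8211C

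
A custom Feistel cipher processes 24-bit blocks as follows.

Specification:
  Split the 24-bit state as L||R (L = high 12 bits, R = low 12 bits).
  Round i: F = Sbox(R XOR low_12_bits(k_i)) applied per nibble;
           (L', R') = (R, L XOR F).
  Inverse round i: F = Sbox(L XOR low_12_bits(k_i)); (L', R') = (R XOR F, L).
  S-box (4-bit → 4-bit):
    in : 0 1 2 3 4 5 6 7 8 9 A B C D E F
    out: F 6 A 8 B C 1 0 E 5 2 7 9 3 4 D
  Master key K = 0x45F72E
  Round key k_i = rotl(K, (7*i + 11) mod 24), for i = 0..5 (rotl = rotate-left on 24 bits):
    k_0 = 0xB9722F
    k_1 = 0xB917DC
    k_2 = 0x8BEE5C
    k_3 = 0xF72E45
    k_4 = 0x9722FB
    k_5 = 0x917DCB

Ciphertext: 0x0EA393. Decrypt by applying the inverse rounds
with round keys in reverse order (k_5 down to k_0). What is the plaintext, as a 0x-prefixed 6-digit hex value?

0xB03DF3

s_0 = ciphertext = 0x0EA393
s_1 = InvRound(s_0, k_5) = 0x0350EA
s_2 = InvRound(s_1, k_4) = 0xA7E035
s_3 = InvRound(s_2, k_3) = 0xBB2A7E
s_4 = InvRound(s_3, k_2) = 0x63ABB2
s_5 = InvRound(s_4, k_1) = 0xDF363A
s_6 = InvRound(s_5, k_0) = 0xB03DF3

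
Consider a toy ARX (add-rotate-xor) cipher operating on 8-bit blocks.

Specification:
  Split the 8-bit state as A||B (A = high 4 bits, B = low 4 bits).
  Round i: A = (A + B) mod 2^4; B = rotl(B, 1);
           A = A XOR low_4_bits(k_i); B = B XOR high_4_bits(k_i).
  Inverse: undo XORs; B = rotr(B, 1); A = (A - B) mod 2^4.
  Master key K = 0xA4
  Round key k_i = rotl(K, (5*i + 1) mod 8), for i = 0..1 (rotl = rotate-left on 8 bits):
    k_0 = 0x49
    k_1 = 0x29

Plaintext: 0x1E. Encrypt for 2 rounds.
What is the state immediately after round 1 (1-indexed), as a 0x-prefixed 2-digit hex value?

s_0 = plaintext = 0x1E
s_1 = Round(s_0, k_0) = 0x69
s_2 = Round(s_1, k_1) = 0x61

0x69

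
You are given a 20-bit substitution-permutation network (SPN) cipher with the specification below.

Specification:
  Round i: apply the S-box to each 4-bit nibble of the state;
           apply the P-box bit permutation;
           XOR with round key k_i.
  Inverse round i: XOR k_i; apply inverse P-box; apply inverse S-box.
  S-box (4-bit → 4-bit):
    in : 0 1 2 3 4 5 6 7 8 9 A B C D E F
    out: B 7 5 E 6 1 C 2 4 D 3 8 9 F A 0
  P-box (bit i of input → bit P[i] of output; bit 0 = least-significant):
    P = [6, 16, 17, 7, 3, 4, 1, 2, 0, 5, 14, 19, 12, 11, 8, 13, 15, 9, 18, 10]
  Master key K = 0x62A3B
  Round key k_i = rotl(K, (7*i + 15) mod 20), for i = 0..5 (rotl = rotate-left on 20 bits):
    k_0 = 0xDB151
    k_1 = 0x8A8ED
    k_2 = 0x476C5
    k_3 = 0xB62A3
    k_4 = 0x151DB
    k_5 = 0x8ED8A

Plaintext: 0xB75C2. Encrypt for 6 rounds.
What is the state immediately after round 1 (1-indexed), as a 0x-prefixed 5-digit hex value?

0xFBD1C

s_0 = plaintext = 0xB75C2
s_1 = Round(s_0, k_0) = 0xFBD1C
s_2 = Round(s_1, k_1) = 0x0C816
s_3 = Round(s_2, k_2) = 0x6805F
s_4 = Round(s_3, k_3) = 0x7678A
s_5 = Round(s_4, k_4) = 0x072B9
s_6 = Round(s_5, k_5) = 0xA234F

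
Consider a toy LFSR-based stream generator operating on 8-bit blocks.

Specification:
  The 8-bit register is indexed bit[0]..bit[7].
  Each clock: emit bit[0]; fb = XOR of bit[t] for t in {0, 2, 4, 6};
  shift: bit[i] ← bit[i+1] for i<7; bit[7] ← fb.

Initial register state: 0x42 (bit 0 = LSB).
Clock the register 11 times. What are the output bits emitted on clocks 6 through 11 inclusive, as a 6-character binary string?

010110

reg_0 = 0x42
clock 1: out=0, reg = 0xA1
clock 2: out=1, reg = 0xD0
clock 3: out=0, reg = 0x68
clock 4: out=0, reg = 0xB4
clock 5: out=0, reg = 0x5A
clock 6: out=0, reg = 0x2D
clock 7: out=1, reg = 0x16
clock 8: out=0, reg = 0x0B
clock 9: out=1, reg = 0x85
clock 10: out=1, reg = 0x42
clock 11: out=0, reg = 0xA1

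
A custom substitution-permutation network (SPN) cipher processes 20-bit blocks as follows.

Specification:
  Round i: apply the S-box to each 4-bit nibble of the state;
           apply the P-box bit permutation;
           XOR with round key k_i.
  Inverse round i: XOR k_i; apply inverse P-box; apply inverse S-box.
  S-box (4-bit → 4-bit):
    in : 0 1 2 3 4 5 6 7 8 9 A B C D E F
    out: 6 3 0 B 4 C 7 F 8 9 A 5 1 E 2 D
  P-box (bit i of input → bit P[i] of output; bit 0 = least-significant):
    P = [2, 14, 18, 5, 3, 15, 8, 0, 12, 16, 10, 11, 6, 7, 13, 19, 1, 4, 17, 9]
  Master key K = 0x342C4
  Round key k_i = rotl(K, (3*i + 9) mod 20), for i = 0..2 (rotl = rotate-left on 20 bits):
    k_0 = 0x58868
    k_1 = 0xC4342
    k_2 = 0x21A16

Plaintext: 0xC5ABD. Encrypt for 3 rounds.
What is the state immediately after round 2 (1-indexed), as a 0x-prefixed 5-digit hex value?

0xD50C2

s_0 = plaintext = 0xC5ABD
s_1 = Round(s_0, k_0) = 0x8E142
s_2 = Round(s_1, k_1) = 0xD50C2
s_3 = Round(s_2, k_2) = 0x93C0E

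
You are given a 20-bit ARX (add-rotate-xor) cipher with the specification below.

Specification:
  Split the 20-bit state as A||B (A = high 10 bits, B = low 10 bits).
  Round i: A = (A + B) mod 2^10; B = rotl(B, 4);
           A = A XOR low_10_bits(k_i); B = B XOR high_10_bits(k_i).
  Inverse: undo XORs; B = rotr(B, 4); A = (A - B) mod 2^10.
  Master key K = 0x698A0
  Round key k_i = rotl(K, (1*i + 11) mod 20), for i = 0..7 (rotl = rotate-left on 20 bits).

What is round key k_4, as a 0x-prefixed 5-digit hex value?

K = 0x698A0
k_0 = rotl(K, (1*0+11) mod 20) = rotl(K, 11) = 0x5034C
k_1 = rotl(K, (1*1+11) mod 20) = rotl(K, 12) = 0xA0698
k_2 = rotl(K, (1*2+11) mod 20) = rotl(K, 13) = 0x40D31
k_3 = rotl(K, (1*3+11) mod 20) = rotl(K, 14) = 0x81A62
k_4 = rotl(K, (1*4+11) mod 20) = rotl(K, 15) = 0x034C5

0x034C5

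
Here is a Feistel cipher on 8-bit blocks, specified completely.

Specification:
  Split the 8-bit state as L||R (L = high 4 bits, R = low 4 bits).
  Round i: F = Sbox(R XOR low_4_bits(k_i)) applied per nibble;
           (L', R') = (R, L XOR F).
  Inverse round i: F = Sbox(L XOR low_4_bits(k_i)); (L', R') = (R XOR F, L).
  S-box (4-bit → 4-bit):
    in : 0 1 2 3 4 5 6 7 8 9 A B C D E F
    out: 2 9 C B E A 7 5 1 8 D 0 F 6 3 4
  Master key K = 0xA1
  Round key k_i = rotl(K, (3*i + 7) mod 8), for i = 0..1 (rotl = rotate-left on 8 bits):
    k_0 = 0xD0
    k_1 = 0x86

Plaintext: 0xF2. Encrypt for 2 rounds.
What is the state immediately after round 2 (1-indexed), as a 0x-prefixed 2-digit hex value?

0x38

s_0 = plaintext = 0xF2
s_1 = Round(s_0, k_0) = 0x23
s_2 = Round(s_1, k_1) = 0x38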